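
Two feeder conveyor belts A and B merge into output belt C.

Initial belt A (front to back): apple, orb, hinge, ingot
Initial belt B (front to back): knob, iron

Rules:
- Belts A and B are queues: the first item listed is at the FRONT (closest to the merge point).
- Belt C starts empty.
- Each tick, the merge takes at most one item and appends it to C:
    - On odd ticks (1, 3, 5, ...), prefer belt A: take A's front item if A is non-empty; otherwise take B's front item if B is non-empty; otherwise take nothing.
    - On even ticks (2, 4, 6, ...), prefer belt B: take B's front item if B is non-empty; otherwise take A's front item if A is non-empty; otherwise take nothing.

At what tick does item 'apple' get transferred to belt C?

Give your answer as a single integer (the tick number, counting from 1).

Answer: 1

Derivation:
Tick 1: prefer A, take apple from A; A=[orb,hinge,ingot] B=[knob,iron] C=[apple]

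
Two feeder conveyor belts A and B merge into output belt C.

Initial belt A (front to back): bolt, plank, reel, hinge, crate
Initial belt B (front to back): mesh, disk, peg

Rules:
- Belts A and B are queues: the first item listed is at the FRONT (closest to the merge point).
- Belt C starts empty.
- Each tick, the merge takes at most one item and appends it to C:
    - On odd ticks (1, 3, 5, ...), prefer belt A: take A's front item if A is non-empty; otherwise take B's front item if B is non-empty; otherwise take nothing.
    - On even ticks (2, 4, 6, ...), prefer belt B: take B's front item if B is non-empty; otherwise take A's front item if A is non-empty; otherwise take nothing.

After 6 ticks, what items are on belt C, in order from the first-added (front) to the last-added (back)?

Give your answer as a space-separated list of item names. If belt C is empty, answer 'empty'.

Tick 1: prefer A, take bolt from A; A=[plank,reel,hinge,crate] B=[mesh,disk,peg] C=[bolt]
Tick 2: prefer B, take mesh from B; A=[plank,reel,hinge,crate] B=[disk,peg] C=[bolt,mesh]
Tick 3: prefer A, take plank from A; A=[reel,hinge,crate] B=[disk,peg] C=[bolt,mesh,plank]
Tick 4: prefer B, take disk from B; A=[reel,hinge,crate] B=[peg] C=[bolt,mesh,plank,disk]
Tick 5: prefer A, take reel from A; A=[hinge,crate] B=[peg] C=[bolt,mesh,plank,disk,reel]
Tick 6: prefer B, take peg from B; A=[hinge,crate] B=[-] C=[bolt,mesh,plank,disk,reel,peg]

Answer: bolt mesh plank disk reel peg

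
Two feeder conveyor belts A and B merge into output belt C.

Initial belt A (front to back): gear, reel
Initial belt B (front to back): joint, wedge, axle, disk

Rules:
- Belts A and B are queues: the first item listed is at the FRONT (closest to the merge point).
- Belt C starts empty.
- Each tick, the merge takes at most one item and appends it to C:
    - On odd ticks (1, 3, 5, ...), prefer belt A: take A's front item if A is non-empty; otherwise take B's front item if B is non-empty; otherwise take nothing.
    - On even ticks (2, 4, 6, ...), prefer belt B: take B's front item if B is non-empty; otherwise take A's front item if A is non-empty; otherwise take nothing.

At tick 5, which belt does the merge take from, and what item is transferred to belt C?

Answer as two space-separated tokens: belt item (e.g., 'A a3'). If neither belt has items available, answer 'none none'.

Answer: B axle

Derivation:
Tick 1: prefer A, take gear from A; A=[reel] B=[joint,wedge,axle,disk] C=[gear]
Tick 2: prefer B, take joint from B; A=[reel] B=[wedge,axle,disk] C=[gear,joint]
Tick 3: prefer A, take reel from A; A=[-] B=[wedge,axle,disk] C=[gear,joint,reel]
Tick 4: prefer B, take wedge from B; A=[-] B=[axle,disk] C=[gear,joint,reel,wedge]
Tick 5: prefer A, take axle from B; A=[-] B=[disk] C=[gear,joint,reel,wedge,axle]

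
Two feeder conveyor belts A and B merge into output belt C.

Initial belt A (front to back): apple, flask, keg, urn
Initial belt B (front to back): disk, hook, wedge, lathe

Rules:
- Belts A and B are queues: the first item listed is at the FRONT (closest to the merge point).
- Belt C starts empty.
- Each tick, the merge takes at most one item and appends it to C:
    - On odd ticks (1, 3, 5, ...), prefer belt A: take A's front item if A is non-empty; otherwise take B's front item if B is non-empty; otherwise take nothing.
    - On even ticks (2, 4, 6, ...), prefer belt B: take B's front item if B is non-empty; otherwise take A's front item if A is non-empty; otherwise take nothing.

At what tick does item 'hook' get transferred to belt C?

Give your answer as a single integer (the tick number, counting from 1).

Tick 1: prefer A, take apple from A; A=[flask,keg,urn] B=[disk,hook,wedge,lathe] C=[apple]
Tick 2: prefer B, take disk from B; A=[flask,keg,urn] B=[hook,wedge,lathe] C=[apple,disk]
Tick 3: prefer A, take flask from A; A=[keg,urn] B=[hook,wedge,lathe] C=[apple,disk,flask]
Tick 4: prefer B, take hook from B; A=[keg,urn] B=[wedge,lathe] C=[apple,disk,flask,hook]

Answer: 4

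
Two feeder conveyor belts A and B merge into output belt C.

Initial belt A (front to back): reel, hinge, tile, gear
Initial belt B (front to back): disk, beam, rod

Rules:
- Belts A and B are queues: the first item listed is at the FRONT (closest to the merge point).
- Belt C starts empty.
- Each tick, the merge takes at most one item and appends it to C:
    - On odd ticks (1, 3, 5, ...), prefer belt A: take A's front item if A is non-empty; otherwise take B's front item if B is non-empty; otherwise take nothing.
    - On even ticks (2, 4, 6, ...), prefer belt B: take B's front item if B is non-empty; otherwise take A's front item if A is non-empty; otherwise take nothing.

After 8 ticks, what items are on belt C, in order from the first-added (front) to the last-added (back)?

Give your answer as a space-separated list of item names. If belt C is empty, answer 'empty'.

Tick 1: prefer A, take reel from A; A=[hinge,tile,gear] B=[disk,beam,rod] C=[reel]
Tick 2: prefer B, take disk from B; A=[hinge,tile,gear] B=[beam,rod] C=[reel,disk]
Tick 3: prefer A, take hinge from A; A=[tile,gear] B=[beam,rod] C=[reel,disk,hinge]
Tick 4: prefer B, take beam from B; A=[tile,gear] B=[rod] C=[reel,disk,hinge,beam]
Tick 5: prefer A, take tile from A; A=[gear] B=[rod] C=[reel,disk,hinge,beam,tile]
Tick 6: prefer B, take rod from B; A=[gear] B=[-] C=[reel,disk,hinge,beam,tile,rod]
Tick 7: prefer A, take gear from A; A=[-] B=[-] C=[reel,disk,hinge,beam,tile,rod,gear]
Tick 8: prefer B, both empty, nothing taken; A=[-] B=[-] C=[reel,disk,hinge,beam,tile,rod,gear]

Answer: reel disk hinge beam tile rod gear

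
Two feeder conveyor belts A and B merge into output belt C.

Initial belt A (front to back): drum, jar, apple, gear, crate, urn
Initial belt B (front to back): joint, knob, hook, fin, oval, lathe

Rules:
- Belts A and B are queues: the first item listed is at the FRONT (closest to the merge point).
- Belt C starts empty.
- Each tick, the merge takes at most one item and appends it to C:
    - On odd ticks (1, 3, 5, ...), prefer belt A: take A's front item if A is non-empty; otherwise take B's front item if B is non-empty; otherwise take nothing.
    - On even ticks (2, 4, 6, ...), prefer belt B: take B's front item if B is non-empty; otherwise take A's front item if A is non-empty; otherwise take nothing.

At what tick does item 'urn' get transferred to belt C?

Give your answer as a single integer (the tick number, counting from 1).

Answer: 11

Derivation:
Tick 1: prefer A, take drum from A; A=[jar,apple,gear,crate,urn] B=[joint,knob,hook,fin,oval,lathe] C=[drum]
Tick 2: prefer B, take joint from B; A=[jar,apple,gear,crate,urn] B=[knob,hook,fin,oval,lathe] C=[drum,joint]
Tick 3: prefer A, take jar from A; A=[apple,gear,crate,urn] B=[knob,hook,fin,oval,lathe] C=[drum,joint,jar]
Tick 4: prefer B, take knob from B; A=[apple,gear,crate,urn] B=[hook,fin,oval,lathe] C=[drum,joint,jar,knob]
Tick 5: prefer A, take apple from A; A=[gear,crate,urn] B=[hook,fin,oval,lathe] C=[drum,joint,jar,knob,apple]
Tick 6: prefer B, take hook from B; A=[gear,crate,urn] B=[fin,oval,lathe] C=[drum,joint,jar,knob,apple,hook]
Tick 7: prefer A, take gear from A; A=[crate,urn] B=[fin,oval,lathe] C=[drum,joint,jar,knob,apple,hook,gear]
Tick 8: prefer B, take fin from B; A=[crate,urn] B=[oval,lathe] C=[drum,joint,jar,knob,apple,hook,gear,fin]
Tick 9: prefer A, take crate from A; A=[urn] B=[oval,lathe] C=[drum,joint,jar,knob,apple,hook,gear,fin,crate]
Tick 10: prefer B, take oval from B; A=[urn] B=[lathe] C=[drum,joint,jar,knob,apple,hook,gear,fin,crate,oval]
Tick 11: prefer A, take urn from A; A=[-] B=[lathe] C=[drum,joint,jar,knob,apple,hook,gear,fin,crate,oval,urn]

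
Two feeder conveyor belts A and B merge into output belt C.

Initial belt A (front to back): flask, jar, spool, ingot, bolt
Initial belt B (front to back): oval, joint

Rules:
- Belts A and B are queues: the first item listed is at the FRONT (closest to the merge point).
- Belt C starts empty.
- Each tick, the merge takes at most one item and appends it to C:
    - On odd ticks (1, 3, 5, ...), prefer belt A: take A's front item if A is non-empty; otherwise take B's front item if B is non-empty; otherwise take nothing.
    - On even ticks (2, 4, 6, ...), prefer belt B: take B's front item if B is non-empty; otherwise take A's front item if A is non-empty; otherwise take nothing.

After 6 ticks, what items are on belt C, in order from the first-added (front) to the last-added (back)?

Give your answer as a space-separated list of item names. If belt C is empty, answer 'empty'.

Tick 1: prefer A, take flask from A; A=[jar,spool,ingot,bolt] B=[oval,joint] C=[flask]
Tick 2: prefer B, take oval from B; A=[jar,spool,ingot,bolt] B=[joint] C=[flask,oval]
Tick 3: prefer A, take jar from A; A=[spool,ingot,bolt] B=[joint] C=[flask,oval,jar]
Tick 4: prefer B, take joint from B; A=[spool,ingot,bolt] B=[-] C=[flask,oval,jar,joint]
Tick 5: prefer A, take spool from A; A=[ingot,bolt] B=[-] C=[flask,oval,jar,joint,spool]
Tick 6: prefer B, take ingot from A; A=[bolt] B=[-] C=[flask,oval,jar,joint,spool,ingot]

Answer: flask oval jar joint spool ingot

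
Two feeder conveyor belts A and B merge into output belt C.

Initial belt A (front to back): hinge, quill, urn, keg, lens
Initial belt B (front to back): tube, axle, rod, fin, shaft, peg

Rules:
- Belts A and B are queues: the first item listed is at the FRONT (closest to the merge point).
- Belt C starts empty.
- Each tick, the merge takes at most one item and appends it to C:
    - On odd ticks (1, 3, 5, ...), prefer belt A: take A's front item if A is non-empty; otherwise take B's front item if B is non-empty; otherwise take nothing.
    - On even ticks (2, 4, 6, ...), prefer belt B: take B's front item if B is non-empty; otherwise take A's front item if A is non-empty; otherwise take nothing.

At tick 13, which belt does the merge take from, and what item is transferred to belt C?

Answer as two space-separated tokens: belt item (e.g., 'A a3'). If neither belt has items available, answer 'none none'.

Answer: none none

Derivation:
Tick 1: prefer A, take hinge from A; A=[quill,urn,keg,lens] B=[tube,axle,rod,fin,shaft,peg] C=[hinge]
Tick 2: prefer B, take tube from B; A=[quill,urn,keg,lens] B=[axle,rod,fin,shaft,peg] C=[hinge,tube]
Tick 3: prefer A, take quill from A; A=[urn,keg,lens] B=[axle,rod,fin,shaft,peg] C=[hinge,tube,quill]
Tick 4: prefer B, take axle from B; A=[urn,keg,lens] B=[rod,fin,shaft,peg] C=[hinge,tube,quill,axle]
Tick 5: prefer A, take urn from A; A=[keg,lens] B=[rod,fin,shaft,peg] C=[hinge,tube,quill,axle,urn]
Tick 6: prefer B, take rod from B; A=[keg,lens] B=[fin,shaft,peg] C=[hinge,tube,quill,axle,urn,rod]
Tick 7: prefer A, take keg from A; A=[lens] B=[fin,shaft,peg] C=[hinge,tube,quill,axle,urn,rod,keg]
Tick 8: prefer B, take fin from B; A=[lens] B=[shaft,peg] C=[hinge,tube,quill,axle,urn,rod,keg,fin]
Tick 9: prefer A, take lens from A; A=[-] B=[shaft,peg] C=[hinge,tube,quill,axle,urn,rod,keg,fin,lens]
Tick 10: prefer B, take shaft from B; A=[-] B=[peg] C=[hinge,tube,quill,axle,urn,rod,keg,fin,lens,shaft]
Tick 11: prefer A, take peg from B; A=[-] B=[-] C=[hinge,tube,quill,axle,urn,rod,keg,fin,lens,shaft,peg]
Tick 12: prefer B, both empty, nothing taken; A=[-] B=[-] C=[hinge,tube,quill,axle,urn,rod,keg,fin,lens,shaft,peg]
Tick 13: prefer A, both empty, nothing taken; A=[-] B=[-] C=[hinge,tube,quill,axle,urn,rod,keg,fin,lens,shaft,peg]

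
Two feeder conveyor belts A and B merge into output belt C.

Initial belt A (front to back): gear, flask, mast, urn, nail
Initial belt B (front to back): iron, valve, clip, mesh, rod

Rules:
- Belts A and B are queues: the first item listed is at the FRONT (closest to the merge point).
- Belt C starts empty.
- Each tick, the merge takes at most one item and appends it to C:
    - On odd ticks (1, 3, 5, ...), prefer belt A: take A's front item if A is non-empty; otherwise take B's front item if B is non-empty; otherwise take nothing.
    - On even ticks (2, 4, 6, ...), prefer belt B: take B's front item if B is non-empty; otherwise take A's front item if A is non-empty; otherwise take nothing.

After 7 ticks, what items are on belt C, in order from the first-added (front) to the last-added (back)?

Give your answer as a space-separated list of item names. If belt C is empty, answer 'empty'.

Tick 1: prefer A, take gear from A; A=[flask,mast,urn,nail] B=[iron,valve,clip,mesh,rod] C=[gear]
Tick 2: prefer B, take iron from B; A=[flask,mast,urn,nail] B=[valve,clip,mesh,rod] C=[gear,iron]
Tick 3: prefer A, take flask from A; A=[mast,urn,nail] B=[valve,clip,mesh,rod] C=[gear,iron,flask]
Tick 4: prefer B, take valve from B; A=[mast,urn,nail] B=[clip,mesh,rod] C=[gear,iron,flask,valve]
Tick 5: prefer A, take mast from A; A=[urn,nail] B=[clip,mesh,rod] C=[gear,iron,flask,valve,mast]
Tick 6: prefer B, take clip from B; A=[urn,nail] B=[mesh,rod] C=[gear,iron,flask,valve,mast,clip]
Tick 7: prefer A, take urn from A; A=[nail] B=[mesh,rod] C=[gear,iron,flask,valve,mast,clip,urn]

Answer: gear iron flask valve mast clip urn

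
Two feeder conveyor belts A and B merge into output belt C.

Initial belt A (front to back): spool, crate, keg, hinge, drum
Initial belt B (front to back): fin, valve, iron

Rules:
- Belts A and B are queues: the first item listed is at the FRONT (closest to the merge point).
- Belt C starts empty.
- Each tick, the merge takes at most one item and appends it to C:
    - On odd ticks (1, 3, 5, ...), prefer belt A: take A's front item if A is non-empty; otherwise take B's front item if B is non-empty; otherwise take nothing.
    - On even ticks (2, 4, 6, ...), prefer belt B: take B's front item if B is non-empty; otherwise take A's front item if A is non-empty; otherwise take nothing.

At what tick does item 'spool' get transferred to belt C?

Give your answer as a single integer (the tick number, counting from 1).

Tick 1: prefer A, take spool from A; A=[crate,keg,hinge,drum] B=[fin,valve,iron] C=[spool]

Answer: 1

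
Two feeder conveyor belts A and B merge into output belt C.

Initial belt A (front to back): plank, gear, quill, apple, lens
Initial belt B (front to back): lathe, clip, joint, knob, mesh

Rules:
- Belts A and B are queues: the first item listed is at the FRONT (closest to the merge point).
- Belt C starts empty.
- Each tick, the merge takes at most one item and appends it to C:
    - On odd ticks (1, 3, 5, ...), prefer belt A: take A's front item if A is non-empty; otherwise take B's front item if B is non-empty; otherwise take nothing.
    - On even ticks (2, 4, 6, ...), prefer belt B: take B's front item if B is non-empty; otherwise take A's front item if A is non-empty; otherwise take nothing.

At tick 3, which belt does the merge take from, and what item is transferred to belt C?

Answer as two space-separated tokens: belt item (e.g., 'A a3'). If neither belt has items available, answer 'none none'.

Answer: A gear

Derivation:
Tick 1: prefer A, take plank from A; A=[gear,quill,apple,lens] B=[lathe,clip,joint,knob,mesh] C=[plank]
Tick 2: prefer B, take lathe from B; A=[gear,quill,apple,lens] B=[clip,joint,knob,mesh] C=[plank,lathe]
Tick 3: prefer A, take gear from A; A=[quill,apple,lens] B=[clip,joint,knob,mesh] C=[plank,lathe,gear]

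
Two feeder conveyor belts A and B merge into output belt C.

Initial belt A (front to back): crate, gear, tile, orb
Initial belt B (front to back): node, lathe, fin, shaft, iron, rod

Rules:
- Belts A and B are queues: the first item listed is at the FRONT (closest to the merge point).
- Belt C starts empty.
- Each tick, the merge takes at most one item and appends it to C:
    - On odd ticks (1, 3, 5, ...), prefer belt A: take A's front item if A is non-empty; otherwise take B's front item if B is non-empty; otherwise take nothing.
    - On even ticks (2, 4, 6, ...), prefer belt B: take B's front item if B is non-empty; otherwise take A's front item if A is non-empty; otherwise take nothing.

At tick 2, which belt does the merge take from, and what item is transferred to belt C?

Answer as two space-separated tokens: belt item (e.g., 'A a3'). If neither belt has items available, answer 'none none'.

Answer: B node

Derivation:
Tick 1: prefer A, take crate from A; A=[gear,tile,orb] B=[node,lathe,fin,shaft,iron,rod] C=[crate]
Tick 2: prefer B, take node from B; A=[gear,tile,orb] B=[lathe,fin,shaft,iron,rod] C=[crate,node]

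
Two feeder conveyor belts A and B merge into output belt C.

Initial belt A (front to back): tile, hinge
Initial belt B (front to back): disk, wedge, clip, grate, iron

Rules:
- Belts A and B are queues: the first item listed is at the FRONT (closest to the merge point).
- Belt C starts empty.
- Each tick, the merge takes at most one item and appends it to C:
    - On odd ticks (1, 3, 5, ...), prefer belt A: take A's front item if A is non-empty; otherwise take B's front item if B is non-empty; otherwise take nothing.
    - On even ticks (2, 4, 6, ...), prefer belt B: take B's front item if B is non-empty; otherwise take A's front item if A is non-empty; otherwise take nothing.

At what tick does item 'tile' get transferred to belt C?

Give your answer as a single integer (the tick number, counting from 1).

Tick 1: prefer A, take tile from A; A=[hinge] B=[disk,wedge,clip,grate,iron] C=[tile]

Answer: 1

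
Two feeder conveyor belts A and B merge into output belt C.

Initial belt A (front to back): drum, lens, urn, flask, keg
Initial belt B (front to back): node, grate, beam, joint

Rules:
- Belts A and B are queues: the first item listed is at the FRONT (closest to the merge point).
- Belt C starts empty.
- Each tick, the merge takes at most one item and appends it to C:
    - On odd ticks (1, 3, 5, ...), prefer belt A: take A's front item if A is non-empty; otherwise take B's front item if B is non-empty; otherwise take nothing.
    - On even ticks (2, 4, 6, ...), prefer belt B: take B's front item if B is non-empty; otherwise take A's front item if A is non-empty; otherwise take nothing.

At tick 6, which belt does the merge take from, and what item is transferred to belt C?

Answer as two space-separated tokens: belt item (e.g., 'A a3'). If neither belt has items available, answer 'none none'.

Answer: B beam

Derivation:
Tick 1: prefer A, take drum from A; A=[lens,urn,flask,keg] B=[node,grate,beam,joint] C=[drum]
Tick 2: prefer B, take node from B; A=[lens,urn,flask,keg] B=[grate,beam,joint] C=[drum,node]
Tick 3: prefer A, take lens from A; A=[urn,flask,keg] B=[grate,beam,joint] C=[drum,node,lens]
Tick 4: prefer B, take grate from B; A=[urn,flask,keg] B=[beam,joint] C=[drum,node,lens,grate]
Tick 5: prefer A, take urn from A; A=[flask,keg] B=[beam,joint] C=[drum,node,lens,grate,urn]
Tick 6: prefer B, take beam from B; A=[flask,keg] B=[joint] C=[drum,node,lens,grate,urn,beam]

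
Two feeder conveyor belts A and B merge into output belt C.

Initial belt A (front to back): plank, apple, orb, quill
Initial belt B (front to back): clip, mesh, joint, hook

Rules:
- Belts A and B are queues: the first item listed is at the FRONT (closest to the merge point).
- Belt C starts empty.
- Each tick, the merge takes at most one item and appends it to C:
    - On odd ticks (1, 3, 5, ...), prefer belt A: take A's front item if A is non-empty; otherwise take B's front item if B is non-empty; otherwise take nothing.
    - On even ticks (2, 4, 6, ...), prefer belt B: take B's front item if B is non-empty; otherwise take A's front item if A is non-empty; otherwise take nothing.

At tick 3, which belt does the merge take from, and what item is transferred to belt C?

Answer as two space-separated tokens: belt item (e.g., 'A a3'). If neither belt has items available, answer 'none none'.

Tick 1: prefer A, take plank from A; A=[apple,orb,quill] B=[clip,mesh,joint,hook] C=[plank]
Tick 2: prefer B, take clip from B; A=[apple,orb,quill] B=[mesh,joint,hook] C=[plank,clip]
Tick 3: prefer A, take apple from A; A=[orb,quill] B=[mesh,joint,hook] C=[plank,clip,apple]

Answer: A apple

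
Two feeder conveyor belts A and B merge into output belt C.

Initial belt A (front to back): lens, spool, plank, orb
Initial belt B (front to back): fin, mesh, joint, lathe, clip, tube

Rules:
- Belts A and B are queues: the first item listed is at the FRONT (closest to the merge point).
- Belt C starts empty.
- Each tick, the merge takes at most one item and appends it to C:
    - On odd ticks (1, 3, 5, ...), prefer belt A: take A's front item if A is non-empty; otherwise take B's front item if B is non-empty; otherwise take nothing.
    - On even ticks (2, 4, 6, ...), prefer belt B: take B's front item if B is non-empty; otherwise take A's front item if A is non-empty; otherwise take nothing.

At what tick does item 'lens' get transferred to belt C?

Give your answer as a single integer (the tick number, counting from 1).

Tick 1: prefer A, take lens from A; A=[spool,plank,orb] B=[fin,mesh,joint,lathe,clip,tube] C=[lens]

Answer: 1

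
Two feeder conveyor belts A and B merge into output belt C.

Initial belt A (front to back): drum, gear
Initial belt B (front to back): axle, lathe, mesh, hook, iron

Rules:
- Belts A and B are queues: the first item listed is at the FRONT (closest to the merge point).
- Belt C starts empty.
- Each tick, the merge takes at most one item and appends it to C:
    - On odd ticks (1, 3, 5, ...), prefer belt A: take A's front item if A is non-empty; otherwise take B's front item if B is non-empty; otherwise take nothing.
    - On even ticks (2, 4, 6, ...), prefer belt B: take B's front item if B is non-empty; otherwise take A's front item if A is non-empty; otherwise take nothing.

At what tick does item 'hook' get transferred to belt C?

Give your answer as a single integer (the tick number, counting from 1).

Tick 1: prefer A, take drum from A; A=[gear] B=[axle,lathe,mesh,hook,iron] C=[drum]
Tick 2: prefer B, take axle from B; A=[gear] B=[lathe,mesh,hook,iron] C=[drum,axle]
Tick 3: prefer A, take gear from A; A=[-] B=[lathe,mesh,hook,iron] C=[drum,axle,gear]
Tick 4: prefer B, take lathe from B; A=[-] B=[mesh,hook,iron] C=[drum,axle,gear,lathe]
Tick 5: prefer A, take mesh from B; A=[-] B=[hook,iron] C=[drum,axle,gear,lathe,mesh]
Tick 6: prefer B, take hook from B; A=[-] B=[iron] C=[drum,axle,gear,lathe,mesh,hook]

Answer: 6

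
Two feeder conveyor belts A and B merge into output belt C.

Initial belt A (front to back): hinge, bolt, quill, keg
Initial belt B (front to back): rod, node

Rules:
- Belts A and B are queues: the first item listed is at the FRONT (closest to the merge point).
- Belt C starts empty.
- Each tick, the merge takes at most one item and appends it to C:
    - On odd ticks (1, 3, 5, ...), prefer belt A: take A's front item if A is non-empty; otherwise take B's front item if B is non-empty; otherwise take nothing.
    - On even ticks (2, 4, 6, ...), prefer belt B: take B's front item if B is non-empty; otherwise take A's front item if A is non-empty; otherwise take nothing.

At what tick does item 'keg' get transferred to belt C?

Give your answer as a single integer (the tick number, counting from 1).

Tick 1: prefer A, take hinge from A; A=[bolt,quill,keg] B=[rod,node] C=[hinge]
Tick 2: prefer B, take rod from B; A=[bolt,quill,keg] B=[node] C=[hinge,rod]
Tick 3: prefer A, take bolt from A; A=[quill,keg] B=[node] C=[hinge,rod,bolt]
Tick 4: prefer B, take node from B; A=[quill,keg] B=[-] C=[hinge,rod,bolt,node]
Tick 5: prefer A, take quill from A; A=[keg] B=[-] C=[hinge,rod,bolt,node,quill]
Tick 6: prefer B, take keg from A; A=[-] B=[-] C=[hinge,rod,bolt,node,quill,keg]

Answer: 6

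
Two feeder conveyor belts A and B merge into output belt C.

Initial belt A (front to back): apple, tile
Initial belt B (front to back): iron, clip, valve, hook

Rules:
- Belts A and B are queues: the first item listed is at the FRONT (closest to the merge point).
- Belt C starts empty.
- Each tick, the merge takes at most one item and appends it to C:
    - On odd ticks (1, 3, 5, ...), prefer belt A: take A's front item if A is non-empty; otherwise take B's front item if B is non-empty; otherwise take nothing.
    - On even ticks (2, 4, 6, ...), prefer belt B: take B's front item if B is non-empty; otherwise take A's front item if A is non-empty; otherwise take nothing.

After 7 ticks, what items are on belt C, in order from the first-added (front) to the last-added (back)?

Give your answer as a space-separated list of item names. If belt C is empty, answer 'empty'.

Tick 1: prefer A, take apple from A; A=[tile] B=[iron,clip,valve,hook] C=[apple]
Tick 2: prefer B, take iron from B; A=[tile] B=[clip,valve,hook] C=[apple,iron]
Tick 3: prefer A, take tile from A; A=[-] B=[clip,valve,hook] C=[apple,iron,tile]
Tick 4: prefer B, take clip from B; A=[-] B=[valve,hook] C=[apple,iron,tile,clip]
Tick 5: prefer A, take valve from B; A=[-] B=[hook] C=[apple,iron,tile,clip,valve]
Tick 6: prefer B, take hook from B; A=[-] B=[-] C=[apple,iron,tile,clip,valve,hook]
Tick 7: prefer A, both empty, nothing taken; A=[-] B=[-] C=[apple,iron,tile,clip,valve,hook]

Answer: apple iron tile clip valve hook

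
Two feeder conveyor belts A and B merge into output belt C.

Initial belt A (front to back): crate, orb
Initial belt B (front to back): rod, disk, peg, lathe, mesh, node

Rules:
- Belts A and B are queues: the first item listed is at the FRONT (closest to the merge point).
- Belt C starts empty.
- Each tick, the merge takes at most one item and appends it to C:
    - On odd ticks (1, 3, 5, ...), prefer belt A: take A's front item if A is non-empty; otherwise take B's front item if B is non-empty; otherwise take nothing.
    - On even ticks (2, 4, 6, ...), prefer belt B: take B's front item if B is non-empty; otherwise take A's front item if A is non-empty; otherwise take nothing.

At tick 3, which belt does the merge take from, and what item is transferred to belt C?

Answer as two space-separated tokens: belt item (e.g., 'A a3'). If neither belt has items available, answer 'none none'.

Answer: A orb

Derivation:
Tick 1: prefer A, take crate from A; A=[orb] B=[rod,disk,peg,lathe,mesh,node] C=[crate]
Tick 2: prefer B, take rod from B; A=[orb] B=[disk,peg,lathe,mesh,node] C=[crate,rod]
Tick 3: prefer A, take orb from A; A=[-] B=[disk,peg,lathe,mesh,node] C=[crate,rod,orb]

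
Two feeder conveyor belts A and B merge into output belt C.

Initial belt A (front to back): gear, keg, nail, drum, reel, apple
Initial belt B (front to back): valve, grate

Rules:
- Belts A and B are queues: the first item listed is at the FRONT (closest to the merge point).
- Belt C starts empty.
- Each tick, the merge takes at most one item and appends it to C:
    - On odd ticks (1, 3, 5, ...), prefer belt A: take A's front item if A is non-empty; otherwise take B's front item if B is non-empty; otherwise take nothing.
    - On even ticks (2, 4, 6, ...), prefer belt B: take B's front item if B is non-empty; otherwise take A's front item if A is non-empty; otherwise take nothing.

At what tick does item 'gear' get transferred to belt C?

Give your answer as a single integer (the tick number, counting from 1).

Answer: 1

Derivation:
Tick 1: prefer A, take gear from A; A=[keg,nail,drum,reel,apple] B=[valve,grate] C=[gear]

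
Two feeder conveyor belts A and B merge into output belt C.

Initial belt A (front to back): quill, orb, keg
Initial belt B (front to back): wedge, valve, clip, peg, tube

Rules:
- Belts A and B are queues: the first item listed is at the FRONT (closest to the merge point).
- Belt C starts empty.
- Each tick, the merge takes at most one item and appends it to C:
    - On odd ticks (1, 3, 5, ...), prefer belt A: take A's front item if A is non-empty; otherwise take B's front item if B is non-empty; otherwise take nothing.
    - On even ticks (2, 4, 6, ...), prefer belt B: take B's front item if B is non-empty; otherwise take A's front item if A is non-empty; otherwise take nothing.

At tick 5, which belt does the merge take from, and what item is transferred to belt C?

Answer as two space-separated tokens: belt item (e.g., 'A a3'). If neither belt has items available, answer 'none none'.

Tick 1: prefer A, take quill from A; A=[orb,keg] B=[wedge,valve,clip,peg,tube] C=[quill]
Tick 2: prefer B, take wedge from B; A=[orb,keg] B=[valve,clip,peg,tube] C=[quill,wedge]
Tick 3: prefer A, take orb from A; A=[keg] B=[valve,clip,peg,tube] C=[quill,wedge,orb]
Tick 4: prefer B, take valve from B; A=[keg] B=[clip,peg,tube] C=[quill,wedge,orb,valve]
Tick 5: prefer A, take keg from A; A=[-] B=[clip,peg,tube] C=[quill,wedge,orb,valve,keg]

Answer: A keg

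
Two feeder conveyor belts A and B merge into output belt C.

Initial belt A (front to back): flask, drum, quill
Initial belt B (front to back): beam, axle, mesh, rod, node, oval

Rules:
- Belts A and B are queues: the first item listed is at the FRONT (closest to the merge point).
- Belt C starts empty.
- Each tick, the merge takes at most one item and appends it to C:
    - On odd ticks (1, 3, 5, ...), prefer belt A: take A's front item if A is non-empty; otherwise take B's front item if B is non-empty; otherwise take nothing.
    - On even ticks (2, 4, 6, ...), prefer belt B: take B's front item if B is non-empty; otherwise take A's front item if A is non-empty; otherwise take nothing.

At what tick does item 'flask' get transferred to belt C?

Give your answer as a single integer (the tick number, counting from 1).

Answer: 1

Derivation:
Tick 1: prefer A, take flask from A; A=[drum,quill] B=[beam,axle,mesh,rod,node,oval] C=[flask]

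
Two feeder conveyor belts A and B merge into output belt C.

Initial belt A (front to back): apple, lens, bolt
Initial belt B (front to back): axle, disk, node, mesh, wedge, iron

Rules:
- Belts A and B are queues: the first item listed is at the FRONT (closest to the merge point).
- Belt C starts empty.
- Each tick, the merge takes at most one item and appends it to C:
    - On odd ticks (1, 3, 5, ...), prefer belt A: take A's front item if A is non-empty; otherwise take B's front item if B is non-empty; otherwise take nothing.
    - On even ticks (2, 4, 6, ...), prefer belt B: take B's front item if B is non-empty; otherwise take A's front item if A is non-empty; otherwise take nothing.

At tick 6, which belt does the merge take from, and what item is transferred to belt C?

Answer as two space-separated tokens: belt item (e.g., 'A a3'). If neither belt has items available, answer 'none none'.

Answer: B node

Derivation:
Tick 1: prefer A, take apple from A; A=[lens,bolt] B=[axle,disk,node,mesh,wedge,iron] C=[apple]
Tick 2: prefer B, take axle from B; A=[lens,bolt] B=[disk,node,mesh,wedge,iron] C=[apple,axle]
Tick 3: prefer A, take lens from A; A=[bolt] B=[disk,node,mesh,wedge,iron] C=[apple,axle,lens]
Tick 4: prefer B, take disk from B; A=[bolt] B=[node,mesh,wedge,iron] C=[apple,axle,lens,disk]
Tick 5: prefer A, take bolt from A; A=[-] B=[node,mesh,wedge,iron] C=[apple,axle,lens,disk,bolt]
Tick 6: prefer B, take node from B; A=[-] B=[mesh,wedge,iron] C=[apple,axle,lens,disk,bolt,node]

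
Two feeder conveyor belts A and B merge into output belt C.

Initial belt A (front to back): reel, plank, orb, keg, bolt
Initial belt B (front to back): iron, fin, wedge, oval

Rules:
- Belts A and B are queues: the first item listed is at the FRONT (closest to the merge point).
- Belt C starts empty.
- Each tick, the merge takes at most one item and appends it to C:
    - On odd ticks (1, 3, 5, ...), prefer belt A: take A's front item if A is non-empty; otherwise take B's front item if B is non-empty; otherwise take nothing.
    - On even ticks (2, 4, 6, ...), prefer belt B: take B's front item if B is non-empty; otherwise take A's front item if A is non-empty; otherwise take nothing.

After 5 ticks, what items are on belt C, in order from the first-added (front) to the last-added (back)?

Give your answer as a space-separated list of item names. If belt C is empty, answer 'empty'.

Tick 1: prefer A, take reel from A; A=[plank,orb,keg,bolt] B=[iron,fin,wedge,oval] C=[reel]
Tick 2: prefer B, take iron from B; A=[plank,orb,keg,bolt] B=[fin,wedge,oval] C=[reel,iron]
Tick 3: prefer A, take plank from A; A=[orb,keg,bolt] B=[fin,wedge,oval] C=[reel,iron,plank]
Tick 4: prefer B, take fin from B; A=[orb,keg,bolt] B=[wedge,oval] C=[reel,iron,plank,fin]
Tick 5: prefer A, take orb from A; A=[keg,bolt] B=[wedge,oval] C=[reel,iron,plank,fin,orb]

Answer: reel iron plank fin orb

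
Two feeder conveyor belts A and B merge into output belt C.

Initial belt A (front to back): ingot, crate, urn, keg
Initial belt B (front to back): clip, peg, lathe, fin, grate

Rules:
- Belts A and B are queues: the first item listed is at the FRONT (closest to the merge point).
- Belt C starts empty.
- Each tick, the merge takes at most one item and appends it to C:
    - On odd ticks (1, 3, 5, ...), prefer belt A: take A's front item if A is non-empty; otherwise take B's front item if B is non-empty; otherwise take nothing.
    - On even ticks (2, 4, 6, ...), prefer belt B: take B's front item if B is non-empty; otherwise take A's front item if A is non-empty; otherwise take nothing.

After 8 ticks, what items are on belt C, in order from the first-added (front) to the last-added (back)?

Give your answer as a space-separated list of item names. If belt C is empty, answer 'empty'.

Tick 1: prefer A, take ingot from A; A=[crate,urn,keg] B=[clip,peg,lathe,fin,grate] C=[ingot]
Tick 2: prefer B, take clip from B; A=[crate,urn,keg] B=[peg,lathe,fin,grate] C=[ingot,clip]
Tick 3: prefer A, take crate from A; A=[urn,keg] B=[peg,lathe,fin,grate] C=[ingot,clip,crate]
Tick 4: prefer B, take peg from B; A=[urn,keg] B=[lathe,fin,grate] C=[ingot,clip,crate,peg]
Tick 5: prefer A, take urn from A; A=[keg] B=[lathe,fin,grate] C=[ingot,clip,crate,peg,urn]
Tick 6: prefer B, take lathe from B; A=[keg] B=[fin,grate] C=[ingot,clip,crate,peg,urn,lathe]
Tick 7: prefer A, take keg from A; A=[-] B=[fin,grate] C=[ingot,clip,crate,peg,urn,lathe,keg]
Tick 8: prefer B, take fin from B; A=[-] B=[grate] C=[ingot,clip,crate,peg,urn,lathe,keg,fin]

Answer: ingot clip crate peg urn lathe keg fin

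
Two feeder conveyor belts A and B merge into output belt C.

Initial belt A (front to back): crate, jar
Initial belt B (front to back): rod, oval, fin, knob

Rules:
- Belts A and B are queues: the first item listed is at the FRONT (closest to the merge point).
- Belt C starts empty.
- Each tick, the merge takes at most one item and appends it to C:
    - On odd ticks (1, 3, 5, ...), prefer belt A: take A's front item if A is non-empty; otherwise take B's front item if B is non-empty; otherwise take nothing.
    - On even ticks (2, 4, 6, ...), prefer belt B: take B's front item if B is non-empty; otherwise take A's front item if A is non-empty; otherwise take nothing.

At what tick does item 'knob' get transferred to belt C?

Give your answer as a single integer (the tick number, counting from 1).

Tick 1: prefer A, take crate from A; A=[jar] B=[rod,oval,fin,knob] C=[crate]
Tick 2: prefer B, take rod from B; A=[jar] B=[oval,fin,knob] C=[crate,rod]
Tick 3: prefer A, take jar from A; A=[-] B=[oval,fin,knob] C=[crate,rod,jar]
Tick 4: prefer B, take oval from B; A=[-] B=[fin,knob] C=[crate,rod,jar,oval]
Tick 5: prefer A, take fin from B; A=[-] B=[knob] C=[crate,rod,jar,oval,fin]
Tick 6: prefer B, take knob from B; A=[-] B=[-] C=[crate,rod,jar,oval,fin,knob]

Answer: 6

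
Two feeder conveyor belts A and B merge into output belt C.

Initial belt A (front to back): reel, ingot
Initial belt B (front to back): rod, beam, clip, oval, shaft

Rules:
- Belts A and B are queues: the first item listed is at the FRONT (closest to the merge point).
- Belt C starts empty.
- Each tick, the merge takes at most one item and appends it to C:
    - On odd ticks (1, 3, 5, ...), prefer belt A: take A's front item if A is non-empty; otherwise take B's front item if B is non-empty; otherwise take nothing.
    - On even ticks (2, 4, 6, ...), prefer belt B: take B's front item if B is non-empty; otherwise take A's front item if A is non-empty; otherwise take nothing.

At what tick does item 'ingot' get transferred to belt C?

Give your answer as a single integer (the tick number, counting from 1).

Answer: 3

Derivation:
Tick 1: prefer A, take reel from A; A=[ingot] B=[rod,beam,clip,oval,shaft] C=[reel]
Tick 2: prefer B, take rod from B; A=[ingot] B=[beam,clip,oval,shaft] C=[reel,rod]
Tick 3: prefer A, take ingot from A; A=[-] B=[beam,clip,oval,shaft] C=[reel,rod,ingot]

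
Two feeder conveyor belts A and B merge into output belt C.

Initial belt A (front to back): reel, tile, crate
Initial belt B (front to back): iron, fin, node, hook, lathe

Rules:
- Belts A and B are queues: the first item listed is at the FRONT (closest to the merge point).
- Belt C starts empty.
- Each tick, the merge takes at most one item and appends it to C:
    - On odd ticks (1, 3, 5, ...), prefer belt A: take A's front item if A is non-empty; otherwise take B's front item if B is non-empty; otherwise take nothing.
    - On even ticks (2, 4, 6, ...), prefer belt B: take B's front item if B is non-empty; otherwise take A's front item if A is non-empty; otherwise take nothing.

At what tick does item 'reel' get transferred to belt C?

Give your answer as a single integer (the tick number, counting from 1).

Tick 1: prefer A, take reel from A; A=[tile,crate] B=[iron,fin,node,hook,lathe] C=[reel]

Answer: 1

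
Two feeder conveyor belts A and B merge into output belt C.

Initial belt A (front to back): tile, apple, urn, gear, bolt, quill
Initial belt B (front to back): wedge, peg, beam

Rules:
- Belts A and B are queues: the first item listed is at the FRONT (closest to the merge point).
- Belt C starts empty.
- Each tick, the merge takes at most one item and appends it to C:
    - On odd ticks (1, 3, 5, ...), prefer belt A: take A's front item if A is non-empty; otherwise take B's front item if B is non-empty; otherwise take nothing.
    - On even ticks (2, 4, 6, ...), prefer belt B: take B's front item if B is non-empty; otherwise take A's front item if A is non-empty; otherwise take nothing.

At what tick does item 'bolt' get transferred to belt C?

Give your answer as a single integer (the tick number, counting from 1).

Answer: 8

Derivation:
Tick 1: prefer A, take tile from A; A=[apple,urn,gear,bolt,quill] B=[wedge,peg,beam] C=[tile]
Tick 2: prefer B, take wedge from B; A=[apple,urn,gear,bolt,quill] B=[peg,beam] C=[tile,wedge]
Tick 3: prefer A, take apple from A; A=[urn,gear,bolt,quill] B=[peg,beam] C=[tile,wedge,apple]
Tick 4: prefer B, take peg from B; A=[urn,gear,bolt,quill] B=[beam] C=[tile,wedge,apple,peg]
Tick 5: prefer A, take urn from A; A=[gear,bolt,quill] B=[beam] C=[tile,wedge,apple,peg,urn]
Tick 6: prefer B, take beam from B; A=[gear,bolt,quill] B=[-] C=[tile,wedge,apple,peg,urn,beam]
Tick 7: prefer A, take gear from A; A=[bolt,quill] B=[-] C=[tile,wedge,apple,peg,urn,beam,gear]
Tick 8: prefer B, take bolt from A; A=[quill] B=[-] C=[tile,wedge,apple,peg,urn,beam,gear,bolt]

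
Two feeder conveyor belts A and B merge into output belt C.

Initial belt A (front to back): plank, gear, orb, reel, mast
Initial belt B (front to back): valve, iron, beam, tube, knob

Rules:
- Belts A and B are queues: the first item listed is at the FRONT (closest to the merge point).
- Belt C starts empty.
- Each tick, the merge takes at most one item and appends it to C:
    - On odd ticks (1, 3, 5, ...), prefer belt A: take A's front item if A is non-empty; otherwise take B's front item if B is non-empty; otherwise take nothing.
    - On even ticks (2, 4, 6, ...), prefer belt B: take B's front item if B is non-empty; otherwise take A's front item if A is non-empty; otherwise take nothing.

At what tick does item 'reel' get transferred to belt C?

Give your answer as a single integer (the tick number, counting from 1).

Answer: 7

Derivation:
Tick 1: prefer A, take plank from A; A=[gear,orb,reel,mast] B=[valve,iron,beam,tube,knob] C=[plank]
Tick 2: prefer B, take valve from B; A=[gear,orb,reel,mast] B=[iron,beam,tube,knob] C=[plank,valve]
Tick 3: prefer A, take gear from A; A=[orb,reel,mast] B=[iron,beam,tube,knob] C=[plank,valve,gear]
Tick 4: prefer B, take iron from B; A=[orb,reel,mast] B=[beam,tube,knob] C=[plank,valve,gear,iron]
Tick 5: prefer A, take orb from A; A=[reel,mast] B=[beam,tube,knob] C=[plank,valve,gear,iron,orb]
Tick 6: prefer B, take beam from B; A=[reel,mast] B=[tube,knob] C=[plank,valve,gear,iron,orb,beam]
Tick 7: prefer A, take reel from A; A=[mast] B=[tube,knob] C=[plank,valve,gear,iron,orb,beam,reel]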